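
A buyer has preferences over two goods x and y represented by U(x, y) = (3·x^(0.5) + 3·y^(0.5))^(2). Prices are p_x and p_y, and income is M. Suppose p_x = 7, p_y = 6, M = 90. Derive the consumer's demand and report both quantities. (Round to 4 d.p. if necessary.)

x* = 5.9341, y* = 8.0769

MRS = MU_x/MU_y = (y/x)^(0.5). Set equal to p_x/p_y.
Solve for the ratio: y/x = [p_x/p_y]^(2).
With the ratio pinned down, the budget gives x* = M/(p_x + p_y·(y/x)) and y* = (y/x)·x*.
Numerically y/x = 1.361111, so x* = 90/(7 + 6·1.361111) = 5.9341 and y* = 1.361111·5.9341 = 8.0769.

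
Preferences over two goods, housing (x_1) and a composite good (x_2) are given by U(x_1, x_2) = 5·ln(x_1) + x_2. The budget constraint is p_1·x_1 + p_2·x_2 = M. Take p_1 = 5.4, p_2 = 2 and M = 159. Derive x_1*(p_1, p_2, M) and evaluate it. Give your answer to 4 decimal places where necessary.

Set MRS = p_1/p_2: (5/x_1)/1 = p_1/p_2.
So x_1*(p_1,p_2) = 5·p_2/p_1, independent of income; and x_2* = (M − 5·p_2)/p_2.
At the given prices: x_1* = 5·2/5.4 = 1.8519.

x_1* = 1.8519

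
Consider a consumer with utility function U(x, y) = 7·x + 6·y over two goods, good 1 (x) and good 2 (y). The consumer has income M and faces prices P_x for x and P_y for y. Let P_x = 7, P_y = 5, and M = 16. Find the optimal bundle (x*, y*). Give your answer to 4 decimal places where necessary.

x* = 0, y* = 3.2

Perfect substitutes: compare marginal utility per dollar. 7/P_x vs 6/P_y → 1 vs 1.2.
y gives more utility per dollar, so spend all income on y: y* = M/P_y, x* = 0.
Numerically: x* = 0, y* = 3.2.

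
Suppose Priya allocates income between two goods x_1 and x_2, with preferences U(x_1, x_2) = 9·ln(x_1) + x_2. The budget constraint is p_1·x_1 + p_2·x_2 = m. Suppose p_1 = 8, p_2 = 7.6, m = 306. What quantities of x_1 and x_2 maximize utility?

MU_x_1 = 9/x_1, MU_x_2 = 1. Tangency: 9/x_1 = p_1/p_2.
So x_1*(p_1,p_2) = 9·p_2/p_1, independent of income; and x_2* = (m − 9·p_2)/p_2.
At the given prices: x_1* = 9·7.6/8 = 8.55, and x_2* = 31.2632.

x_1* = 8.55, x_2* = 31.2632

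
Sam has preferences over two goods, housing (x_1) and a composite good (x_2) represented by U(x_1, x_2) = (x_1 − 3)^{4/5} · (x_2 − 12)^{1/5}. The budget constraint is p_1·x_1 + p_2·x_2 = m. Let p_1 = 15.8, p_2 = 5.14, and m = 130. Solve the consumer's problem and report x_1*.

x_1* = 4.0592

Let x_1' = x_1−3, x_2' = x_2−12. MRS = 4·x_2'/x_1' = p_1/p_2.
Substituting into the budget: x_1* = 3 + 0.8·(m − 3·p_1 − 12·p_2)/p_1, and x_2* = 12 + 0.2·(…)/p_2.
Discretionary income = 130 − 3·15.8 − 12·5.14 = 20.92; x_1* = 3 + 0.8·20.92/15.8 = 4.0592.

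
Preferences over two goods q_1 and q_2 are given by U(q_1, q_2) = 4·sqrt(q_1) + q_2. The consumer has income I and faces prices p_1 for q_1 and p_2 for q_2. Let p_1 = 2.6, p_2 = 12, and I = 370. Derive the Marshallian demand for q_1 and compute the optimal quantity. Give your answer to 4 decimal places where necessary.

q_1* = 85.2071

Utility is quasi-linear in q_2; the FOC for q_1 is 2/√q_1 = p_1/p_2.
Thus q_1* = (2·p_2/p_1)² — independent of I — with the rest of income spent on q_2.
Plugging in: q_1* = (2·12/2.6)² = 85.2071.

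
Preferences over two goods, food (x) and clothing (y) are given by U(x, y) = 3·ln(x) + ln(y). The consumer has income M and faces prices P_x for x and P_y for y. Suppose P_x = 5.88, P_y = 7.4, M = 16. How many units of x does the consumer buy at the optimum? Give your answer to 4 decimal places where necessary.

The MRS is 3·y/x. Set MRS = P_x/P_y.
So 3·P_y·y = P_x·x; combined with the budget, a share 0.75 of income goes to x.
Demand: x*(P_x,P_y,M) = 0.75·M/P_x and y* = 0.25·M/P_y.
At P_x=5.88, P_y=7.4, M=16: x* = 0.75·16/5.88 = 2.0408.

x* = 2.0408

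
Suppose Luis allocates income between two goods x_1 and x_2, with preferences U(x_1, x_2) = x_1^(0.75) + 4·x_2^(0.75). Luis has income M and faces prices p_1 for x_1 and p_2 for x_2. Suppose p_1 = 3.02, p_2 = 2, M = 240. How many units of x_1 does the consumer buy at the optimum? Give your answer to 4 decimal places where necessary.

With the ratio pinned down, the budget gives x_1* = M/(p_1 + p_2·(x_2/x_1)) and x_2* = (x_2/x_1)·x_1*.
Numerically x_2/x_1 = 1330.907139, so x_1* = 240/(3.02 + 2·1330.907139) = 0.0901.

x_1* = 0.0901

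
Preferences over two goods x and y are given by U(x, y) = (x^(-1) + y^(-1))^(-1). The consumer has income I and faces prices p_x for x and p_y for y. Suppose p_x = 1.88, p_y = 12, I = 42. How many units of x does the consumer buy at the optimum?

x* = 6.3351

Substitute y = (y/x)·x into the budget: x* = I/(p_x + p_y·(y/x)).
Numerically y/x = 0.395811, so x* = 42/(1.88 + 12·0.395811) = 6.3351.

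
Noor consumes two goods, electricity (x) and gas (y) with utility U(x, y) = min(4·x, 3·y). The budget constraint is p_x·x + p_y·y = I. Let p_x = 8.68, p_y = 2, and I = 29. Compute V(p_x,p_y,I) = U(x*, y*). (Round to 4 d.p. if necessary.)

Leontief preferences: the optimum is at the kink where x/3 = y/4, i.e. y = (4/3)·x.
Budget: p_x·x + p_y·(4/3)·x = I, so (3·p_x + 4·p_y)·x = 3·I.
Demand: x*(p_x,p_y,I) = 3·I/(3·p_x + 4·p_y), y* = 4·I/(3·p_x + 4·p_y).
Here 3·8.68 + 4·2 = 34.04, giving x* = 2.5558 and y* = 3.4078.
Utility at the optimum: U(2.5558, 3.4078) = 10.2233.

V = 10.2233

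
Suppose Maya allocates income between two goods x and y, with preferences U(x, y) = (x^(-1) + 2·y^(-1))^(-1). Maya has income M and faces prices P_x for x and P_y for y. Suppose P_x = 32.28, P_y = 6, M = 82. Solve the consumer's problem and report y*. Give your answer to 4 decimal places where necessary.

MRS = MU_x/MU_y = (1/2)·(y/x)^(2). Set equal to P_x/P_y.
Hence y/x = (2·P_x/P_y)^(1/(2)), i.e. raised to the 0.5 power.
Substitute y = (y/x)·x into the budget: x* = M/(P_x + P_y·(y/x)).
Numerically y/x = 3.280244, so x* = 82/(32.28 + 6·3.280244) = 1.5781 and y* = 3.280244·1.5781 = 5.1765.

y* = 5.1765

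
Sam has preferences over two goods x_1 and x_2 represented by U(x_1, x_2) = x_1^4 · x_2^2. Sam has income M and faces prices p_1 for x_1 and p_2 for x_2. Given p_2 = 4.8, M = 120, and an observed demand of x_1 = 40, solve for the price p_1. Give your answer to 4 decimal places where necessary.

p_1 = 2

Tangency: MRS = 2·x_2/x_1 = p_1/p_2.
So 4·p_2·x_2 = 2·p_1·x_1; combined with the budget, a share 2/3 of income goes to x_1.
Demand: x_1*(p_1,p_2,M) = 2/3·M/p_1 and x_2* = 1/3·M/p_2.
Set x_1* = 40 in the demand function and solve for p_1: p_1 = 2.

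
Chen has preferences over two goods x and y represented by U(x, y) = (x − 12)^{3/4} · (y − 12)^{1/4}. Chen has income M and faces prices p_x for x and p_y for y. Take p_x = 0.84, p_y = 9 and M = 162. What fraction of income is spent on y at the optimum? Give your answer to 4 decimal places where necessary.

share on y = 0.7344

MRS = 3·(y−12)/(x−12). Tangency with p_x/p_y gives y−12 = (1/3)·(p_x/p_y)·(x−12).
After buying the subsistence bundle (12, 12), a share 0.75 of the remaining income goes to x: x* = 12 + 0.75·(M − 12p_x − 12p_y)/p_x.
Discretionary income = 162 − 12·0.84 − 12·9 = 43.92; x* = 12 + 0.75·43.92/0.84 = 51.2143; y* = 12 + 0.25·43.92/9 = 13.22.
Expenditure on y: 9·13.22 = 118.98; share = 0.7344.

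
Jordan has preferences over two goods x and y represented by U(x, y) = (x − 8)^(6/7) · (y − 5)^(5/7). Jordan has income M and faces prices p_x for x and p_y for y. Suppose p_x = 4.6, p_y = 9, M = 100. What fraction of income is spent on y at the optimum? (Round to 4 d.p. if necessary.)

share on y = 0.5327

This is Cobb-Douglas in (x−8, y−5): tangency gives 6/7·p_y·(y−5) = 5/7·p_x·(x−8).
Substituting into the budget: x* = 8 + 6/11·(M − 8·p_x − 5·p_y)/p_x, and y* = 5 + 5/11·(…)/p_y.
Discretionary income = 100 − 8·4.6 − 5·9 = 18.2; x* = 8 + 6/11·18.2/4.6 = 10.1581; y* = 5 + 5/11·18.2/9 = 5.9192.
Expenditure on y: 9·5.9192 = 53.2727; share = 0.5327.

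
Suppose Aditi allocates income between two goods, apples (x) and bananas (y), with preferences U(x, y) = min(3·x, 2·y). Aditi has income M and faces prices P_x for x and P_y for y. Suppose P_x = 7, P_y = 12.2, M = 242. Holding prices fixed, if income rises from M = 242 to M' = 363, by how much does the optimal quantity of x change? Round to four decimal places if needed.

Leontief preferences: the optimum is at the kink where x/2 = y/3, i.e. y = (3/2)·x.
Budget: P_x·x + P_y·(3/2)·x = M, so (2·P_x + 3·P_y)·x = 2·M.
Demand: x*(P_x,P_y,M) = 2·M/(2·P_x + 3·P_y), y* = 3·M/(2·P_x + 3·P_y).
Here 2·7 + 3·12.2 = 50.6, giving x* = 9.5652.
At M' = 363: x* = 14.3478. Change: 14.3478 − 9.5652 = 4.7826.

Δx* = 4.7826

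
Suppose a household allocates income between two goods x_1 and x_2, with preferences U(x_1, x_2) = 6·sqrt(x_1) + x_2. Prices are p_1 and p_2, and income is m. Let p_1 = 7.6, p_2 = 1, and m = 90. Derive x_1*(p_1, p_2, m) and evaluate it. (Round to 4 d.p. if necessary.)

x_1* = 0.1558

Utility is quasi-linear in x_2; the FOC for x_1 is 3/√x_1 = p_1/p_2.
Thus x_1* = (3·p_2/p_1)² — independent of m — with the rest of income spent on x_2.
Plugging in: x_1* = (3·1/7.6)² = 0.1558.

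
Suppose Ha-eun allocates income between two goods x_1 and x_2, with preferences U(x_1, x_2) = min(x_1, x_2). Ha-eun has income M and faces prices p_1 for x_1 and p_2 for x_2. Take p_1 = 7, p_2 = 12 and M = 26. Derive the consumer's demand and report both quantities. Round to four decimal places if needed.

x_1* = 1.3684, x_2* = 1.3684

Leontief preferences: the optimum is at the kink where x_1/1 = x_2/1, i.e. x_2 = x_1.
Budget: p_1·x_1 + p_2·x_1 = M, so (p_1 + p_2)·x_1 = M.
Demand: x_1*(p_1,p_2,M) = M/(p_1 + p_2), x_2* = M/(p_1 + p_2).
Here 7 + 12 = 19, giving x_1* = 1.3684 and x_2* = 1.3684.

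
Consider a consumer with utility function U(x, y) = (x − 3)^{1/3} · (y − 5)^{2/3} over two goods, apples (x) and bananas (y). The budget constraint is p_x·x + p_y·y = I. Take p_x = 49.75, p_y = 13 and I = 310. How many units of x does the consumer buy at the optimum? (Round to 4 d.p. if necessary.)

x* = 3.6415

Substituting into the budget: x* = 3 + 1/3·(I − 3·p_x − 5·p_y)/p_x, and y* = 5 + 2/3·(…)/p_y.
Discretionary income = 310 − 3·49.75 − 5·13 = 95.75; x* = 3 + 1/3·95.75/49.75 = 3.6415.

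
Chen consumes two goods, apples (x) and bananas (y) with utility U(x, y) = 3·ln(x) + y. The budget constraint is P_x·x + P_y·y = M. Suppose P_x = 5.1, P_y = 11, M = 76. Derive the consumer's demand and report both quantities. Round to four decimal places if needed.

x* = 6.4706, y* = 3.9091

Set MRS = P_x/P_y: (3/x)/1 = P_x/P_y.
So x*(P_x,P_y) = 3·P_y/P_x, independent of income; and y* = (M − 3·P_y)/P_y.
At the given prices: x* = 3·11/5.1 = 6.4706, and y* = 3.9091.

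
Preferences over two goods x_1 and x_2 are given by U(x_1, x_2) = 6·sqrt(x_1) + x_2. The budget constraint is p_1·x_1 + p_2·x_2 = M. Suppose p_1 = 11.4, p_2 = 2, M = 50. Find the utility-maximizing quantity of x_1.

x_1* = 0.277

Utility is quasi-linear in x_2; the FOC for x_1 is 3/√x_1 = p_1/p_2.
Solve: √x_1 = 3·p_2/p_1, so x_1*(p_1,p_2) = (3·p_2/p_1)², and x_2* = (M − p_1·x_1*)/p_2.
Plugging in: x_1* = (3·2/11.4)² = 0.277.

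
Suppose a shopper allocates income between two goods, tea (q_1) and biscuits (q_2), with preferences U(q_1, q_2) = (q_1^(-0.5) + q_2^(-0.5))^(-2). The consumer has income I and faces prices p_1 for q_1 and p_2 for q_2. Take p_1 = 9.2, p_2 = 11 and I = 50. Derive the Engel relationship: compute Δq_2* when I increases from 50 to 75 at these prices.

From the CES first-order condition, (q_2/q_1)^(1.5) = p_1/p_2.
Hence q_2/q_1 = (p_1/p_2)^(1/(1.5)), i.e. raised to the 2/3 power.
Substitute q_2 = (q_2/q_1)·q_1 into the budget: q_1* = I/(p_1 + p_2·(q_2/q_1)).
Numerically q_2/q_1 = 0.887694, so q_1* = 50/(9.2 + 11·0.887694) = 2.6365 and q_2* = 0.887694·2.6365 = 2.3404.
At I' = 75: q_2* = 3.5106. Change: 3.5106 − 2.3404 = 1.1702.

Δq_2* = 1.1702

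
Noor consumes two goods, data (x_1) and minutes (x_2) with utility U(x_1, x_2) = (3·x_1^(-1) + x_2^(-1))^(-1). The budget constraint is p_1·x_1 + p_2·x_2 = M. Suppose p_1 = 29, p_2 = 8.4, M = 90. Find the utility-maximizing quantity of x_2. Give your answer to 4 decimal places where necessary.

x_2* = 2.54

From the CES first-order condition, 3·(x_2/x_1)^(2) = p_1/p_2.
Solve for the ratio: x_2/x_1 = [(1/3)·p_1/p_2]^(0.5).
Substitute x_2 = (x_2/x_1)·x_1 into the budget: x_1* = M/(p_1 + p_2·(x_2/x_1)).
Numerically x_2/x_1 = 1.072751, so x_1* = 90/(29 + 8.4·1.072751) = 2.3677 and x_2* = 1.072751·2.3677 = 2.54.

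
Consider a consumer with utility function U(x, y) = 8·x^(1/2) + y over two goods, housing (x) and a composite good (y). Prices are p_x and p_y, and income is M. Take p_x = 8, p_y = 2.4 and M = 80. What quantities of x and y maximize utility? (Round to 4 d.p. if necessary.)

x* = 1.44, y* = 28.5333

MU_x = 4/√x, MU_y = 1. Tangency: 4/√x = p_x/p_y.
Solve: √x = 4·p_y/p_x, so x*(p_x,p_y) = (4·p_y/p_x)², and y* = (M − p_x·x*)/p_y.
Plugging in: x* = (4·2.4/8)² = 1.44, y* = 28.5333.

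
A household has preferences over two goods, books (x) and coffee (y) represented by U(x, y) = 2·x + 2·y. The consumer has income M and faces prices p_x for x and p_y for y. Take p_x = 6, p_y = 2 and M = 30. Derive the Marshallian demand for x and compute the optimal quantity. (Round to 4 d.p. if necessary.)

x* = 0

y gives more utility per dollar, so spend all income on y: y* = M/p_y, x* = 0.
Numerically: x* = 0, y* = 15.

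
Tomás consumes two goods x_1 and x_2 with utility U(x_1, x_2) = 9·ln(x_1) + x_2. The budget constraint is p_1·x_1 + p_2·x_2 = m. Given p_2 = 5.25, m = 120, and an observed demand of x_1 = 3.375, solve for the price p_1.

MU_x_1 = 9/x_1, MU_x_2 = 1. Tangency: 9/x_1 = p_1/p_2.
So x_1*(p_1,p_2) = 9·p_2/p_1, independent of income; and x_2* = (m − 9·p_2)/p_2.
Set x_1* = 3.375 in the demand function and solve for p_1: p_1 = 14.

p_1 = 14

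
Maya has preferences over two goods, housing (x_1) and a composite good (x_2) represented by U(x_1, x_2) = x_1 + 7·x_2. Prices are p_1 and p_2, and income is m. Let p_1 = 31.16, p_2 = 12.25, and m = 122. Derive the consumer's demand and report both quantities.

x_1* = 0, x_2* = 9.9592

Linear utility — the consumer picks whichever good has higher MU/price: 1/31.16 = 0.0321 vs 7/12.25 = 0.5714.
x_2 gives more utility per dollar, so spend all income on x_2: x_2* = m/p_2, x_1* = 0.
Numerically: x_1* = 0, x_2* = 9.9592.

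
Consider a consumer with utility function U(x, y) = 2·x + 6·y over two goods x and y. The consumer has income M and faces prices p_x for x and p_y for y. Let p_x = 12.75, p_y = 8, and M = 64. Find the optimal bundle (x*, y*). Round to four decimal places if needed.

x* = 0, y* = 8

Linear utility — the consumer picks whichever good has higher MU/price: 2/12.75 = 0.1569 vs 6/8 = 0.75.
y gives more utility per dollar, so spend all income on y: y* = M/p_y, x* = 0.
Numerically: x* = 0, y* = 8.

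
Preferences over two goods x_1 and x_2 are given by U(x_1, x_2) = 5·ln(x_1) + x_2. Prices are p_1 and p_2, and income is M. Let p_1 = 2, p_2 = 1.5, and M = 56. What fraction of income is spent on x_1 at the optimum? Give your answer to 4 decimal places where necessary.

share on x_1 = 0.1339

Set MRS = p_1/p_2: (5/x_1)/1 = p_1/p_2.
So x_1*(p_1,p_2) = 5·p_2/p_1, independent of income; and x_2* = (M − 5·p_2)/p_2.
At the given prices: x_1* = 5·1.5/2 = 3.75, and x_2* = 32.3333.
Expenditure on x_1: 2·3.75 = 7.5; share = 0.1339.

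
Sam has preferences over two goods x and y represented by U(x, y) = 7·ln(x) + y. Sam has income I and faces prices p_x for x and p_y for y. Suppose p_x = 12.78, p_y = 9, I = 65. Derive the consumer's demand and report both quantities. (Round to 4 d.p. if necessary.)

Set MRS = p_x/p_y: (7/x)/1 = p_x/p_y.
So x*(p_x,p_y) = 7·p_y/p_x, independent of income; and y* = (I − 7·p_y)/p_y.
At the given prices: x* = 7·9/12.78 = 4.9296, and y* = 0.2222.

x* = 4.9296, y* = 0.2222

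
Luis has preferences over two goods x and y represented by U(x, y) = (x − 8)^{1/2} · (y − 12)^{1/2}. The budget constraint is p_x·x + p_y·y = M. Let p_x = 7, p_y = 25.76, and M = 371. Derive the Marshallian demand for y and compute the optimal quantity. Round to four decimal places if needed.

Let x' = x−8, y' = y−12. MRS = y'/x' = p_x/p_y.
Substituting into the budget: x* = 8 + 0.5·(M − 8·p_x − 12·p_y)/p_x, and y* = 12 + 0.5·(…)/p_y.
Discretionary income = 371 − 8·7 − 12·25.76 = 5.88; y* = 12 + 0.5·5.88/25.76 = 12.1141.

y* = 12.1141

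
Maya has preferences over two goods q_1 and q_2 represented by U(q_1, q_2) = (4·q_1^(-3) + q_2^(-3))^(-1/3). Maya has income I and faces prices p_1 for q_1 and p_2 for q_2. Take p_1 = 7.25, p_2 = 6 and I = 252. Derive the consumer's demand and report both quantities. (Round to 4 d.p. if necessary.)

q_1* = 21.5418, q_2* = 15.9703

From the CES first-order condition, 4·(q_2/q_1)^(4) = p_1/p_2.
Hence q_2/q_1 = ((1/4)·p_1/p_2)^(1/(4)), i.e. raised to the 0.25 power.
With the ratio pinned down, the budget gives q_1* = I/(p_1 + p_2·(q_2/q_1)) and q_2* = (q_2/q_1)·q_1*.
Numerically q_2/q_1 = 0.741364, so q_1* = 252/(7.25 + 6·0.741364) = 21.5418 and q_2* = 0.741364·21.5418 = 15.9703.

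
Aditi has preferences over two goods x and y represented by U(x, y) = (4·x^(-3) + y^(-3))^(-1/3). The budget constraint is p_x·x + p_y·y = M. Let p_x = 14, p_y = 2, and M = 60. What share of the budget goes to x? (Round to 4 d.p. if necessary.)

MRS = MU_x/MU_y = 4·(y/x)^(4). Set equal to p_x/p_y.
Hence y/x = ((1/4)·p_x/p_y)^(1/(4)), i.e. raised to the 0.25 power.
Substitute y = (y/x)·x into the budget: x* = M/(p_x + p_y·(y/x)).
Numerically y/x = 1.150163, so x* = 60/(14 + 2·1.150163) = 3.6809 and y* = 1.150163·3.6809 = 4.2336.
Expenditure on x: 14·3.6809 = 51.5327; share = 0.8589.

share on x = 0.8589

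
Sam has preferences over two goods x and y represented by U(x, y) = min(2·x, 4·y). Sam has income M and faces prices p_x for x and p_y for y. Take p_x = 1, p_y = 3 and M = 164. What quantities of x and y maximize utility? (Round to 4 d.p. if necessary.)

x* = 65.6, y* = 32.8

Leontief preferences: the optimum is at the kink where x/4 = y/2, i.e. y = (1/2)·x.
Budget: p_x·x + p_y·(1/2)·x = M, so (4·p_x + 2·p_y)·x = 4·M.
Demand: x*(p_x,p_y,M) = 4·M/(4·p_x + 2·p_y), y* = 2·M/(4·p_x + 2·p_y).
Here 4·1 + 2·3 = 10, giving x* = 65.6 and y* = 32.8.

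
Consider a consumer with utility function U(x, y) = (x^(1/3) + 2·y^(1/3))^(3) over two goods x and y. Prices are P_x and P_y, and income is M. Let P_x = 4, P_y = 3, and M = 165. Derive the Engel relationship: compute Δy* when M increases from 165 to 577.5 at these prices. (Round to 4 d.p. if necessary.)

Numerically y/x = 4.354648, so x* = 165/(4 + 3·4.354648) = 9.6695 and y* = 4.354648·9.6695 = 42.1073.
At M' = 577.5: y* = 147.3756. Change: 147.3756 − 42.1073 = 105.2683.

Δy* = 105.2683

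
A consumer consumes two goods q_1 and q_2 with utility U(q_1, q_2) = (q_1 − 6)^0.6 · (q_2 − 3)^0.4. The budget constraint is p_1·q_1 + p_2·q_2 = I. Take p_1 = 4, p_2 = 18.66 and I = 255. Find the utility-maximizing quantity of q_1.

q_1* = 32.253

This is Cobb-Douglas in (q_1−6, q_2−3): tangency gives 0.6·p_2·(q_2−3) = 0.4·p_1·(q_1−6).
After buying the subsistence bundle (6, 3), a share 0.6 of the remaining income goes to q_1: q_1* = 6 + 0.6·(I − 6p_1 − 3p_2)/p_1.
Discretionary income = 255 − 6·4 − 3·18.66 = 175.02; q_1* = 6 + 0.6·175.02/4 = 32.253.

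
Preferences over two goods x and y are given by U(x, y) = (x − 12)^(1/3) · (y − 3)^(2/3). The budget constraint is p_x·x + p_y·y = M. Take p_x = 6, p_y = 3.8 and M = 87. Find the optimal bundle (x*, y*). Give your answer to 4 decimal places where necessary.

x* = 12.2, y* = 3.6316

MRS = (1/2)·(y−3)/(x−12). Tangency with p_x/p_y gives y−3 = 2·(p_x/p_y)·(x−12).
After buying the subsistence bundle (12, 3), a share 1/3 of the remaining income goes to x: x* = 12 + 1/3·(M − 12p_x − 3p_y)/p_x.
Discretionary income = 87 − 12·6 − 3·3.8 = 3.6; x* = 12 + 1/3·3.6/6 = 12.2; y* = 3 + 2/3·3.6/3.8 = 3.6316.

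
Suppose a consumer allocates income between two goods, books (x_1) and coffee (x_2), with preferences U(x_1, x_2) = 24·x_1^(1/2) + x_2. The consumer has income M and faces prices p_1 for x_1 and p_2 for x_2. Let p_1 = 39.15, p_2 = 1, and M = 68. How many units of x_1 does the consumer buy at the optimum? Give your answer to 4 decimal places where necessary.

Utility is quasi-linear in x_2; the FOC for x_1 is 12/√x_1 = p_1/p_2.
Solve: √x_1 = 12·p_2/p_1, so x_1*(p_1,p_2) = (12·p_2/p_1)², and x_2* = (M − p_1·x_1*)/p_2.
Plugging in: x_1* = (12·1/39.15)² = 0.094.

x_1* = 0.094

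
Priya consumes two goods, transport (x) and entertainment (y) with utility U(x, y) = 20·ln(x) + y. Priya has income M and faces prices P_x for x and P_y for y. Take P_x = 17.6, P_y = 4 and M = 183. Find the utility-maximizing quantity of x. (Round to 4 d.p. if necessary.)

x* = 4.5455

MU_x = 20/x, MU_y = 1. Tangency: 20/x = P_x/P_y.
So x*(P_x,P_y) = 20·P_y/P_x, independent of income; and y* = (M − 20·P_y)/P_y.
At the given prices: x* = 20·4/17.6 = 4.5455.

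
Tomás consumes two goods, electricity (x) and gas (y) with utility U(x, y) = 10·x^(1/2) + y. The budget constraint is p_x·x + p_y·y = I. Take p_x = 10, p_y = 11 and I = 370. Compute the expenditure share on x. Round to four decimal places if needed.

share on x = 0.8176

Set MRS = p_x/p_y: 5·x^(−1/2) = p_x/p_y.
Solve: √x = 5·p_y/p_x, so x*(p_x,p_y) = (5·p_y/p_x)², and y* = (I − p_x·x*)/p_y.
Plugging in: x* = (5·11/10)² = 30.25, y* = 6.1364.
Expenditure on x: 10·30.25 = 302.5; share = 0.8176.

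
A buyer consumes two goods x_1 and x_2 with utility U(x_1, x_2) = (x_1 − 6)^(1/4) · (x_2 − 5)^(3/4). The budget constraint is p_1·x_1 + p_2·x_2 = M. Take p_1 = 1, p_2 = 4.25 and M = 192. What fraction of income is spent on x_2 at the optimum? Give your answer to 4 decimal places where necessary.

Let x_1' = x_1−6, x_2' = x_2−5. MRS = (1/3)·x_2'/x_1' = p_1/p_2.
Substituting into the budget: x_1* = 6 + 0.25·(M − 6·p_1 − 5·p_2)/p_1, and x_2* = 5 + 0.75·(…)/p_2.
Discretionary income = 192 − 6·1 − 5·4.25 = 164.75; x_1* = 6 + 0.25·164.75/1 = 47.1875; x_2* = 5 + 0.75·164.75/4.25 = 34.0735.
Expenditure on x_2: 4.25·34.0735 = 144.8125; share = 0.7542.

share on x_2 = 0.7542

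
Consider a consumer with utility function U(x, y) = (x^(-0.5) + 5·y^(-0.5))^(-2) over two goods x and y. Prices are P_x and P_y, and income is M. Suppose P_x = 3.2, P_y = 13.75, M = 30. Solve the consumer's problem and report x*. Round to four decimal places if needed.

x* = 1.6294

From the CES first-order condition, (1/5)·(y/x)^(1.5) = P_x/P_y.
Hence y/x = (5·P_x/P_y)^(1/(1.5)), i.e. raised to the 2/3 power.
With the ratio pinned down, the budget gives x* = M/(P_x + P_y·(y/x)) and y* = (y/x)·x*.
Numerically y/x = 1.106313, so x* = 30/(3.2 + 13.75·1.106313) = 1.6294.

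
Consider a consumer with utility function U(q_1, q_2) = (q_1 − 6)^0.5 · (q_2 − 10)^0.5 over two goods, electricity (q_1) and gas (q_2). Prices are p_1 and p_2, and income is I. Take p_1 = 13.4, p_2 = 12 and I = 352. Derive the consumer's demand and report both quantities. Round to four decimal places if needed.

q_1* = 11.6567, q_2* = 16.3167

MRS = (q_2−10)/(q_1−6). Tangency with p_1/p_2 gives q_2−10 = (p_1/p_2)·(q_1−6).
Substituting into the budget: q_1* = 6 + 0.5·(I − 6·p_1 − 10·p_2)/p_1, and q_2* = 10 + 0.5·(…)/p_2.
Discretionary income = 352 − 6·13.4 − 10·12 = 151.6; q_1* = 6 + 0.5·151.6/13.4 = 11.6567; q_2* = 10 + 0.5·151.6/12 = 16.3167.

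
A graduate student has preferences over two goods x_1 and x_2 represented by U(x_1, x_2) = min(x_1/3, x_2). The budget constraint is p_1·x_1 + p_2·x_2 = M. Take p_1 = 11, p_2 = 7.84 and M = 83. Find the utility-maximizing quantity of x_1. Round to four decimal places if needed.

x_1* = 6.097

With perfect complements, no substitution: consume in ratio x_1:x_2 = 3:1.
Budget: p_1·x_1 + p_2·(1/3)·x_1 = M, so (3·p_1 + p_2)·x_1 = 3·M.
Demand: x_1*(p_1,p_2,M) = 3·M/(3·p_1 + p_2), x_2* = M/(3·p_1 + p_2).
Here 3·11 + 7.84 = 40.84, giving x_1* = 6.097.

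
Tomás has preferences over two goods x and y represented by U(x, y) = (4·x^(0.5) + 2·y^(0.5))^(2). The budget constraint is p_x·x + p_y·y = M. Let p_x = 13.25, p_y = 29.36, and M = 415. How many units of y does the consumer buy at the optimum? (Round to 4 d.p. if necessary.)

y* = 1.4331

Substitute y = (y/x)·x into the budget: x* = M/(p_x + p_y·(y/x)).
Numerically y/x = 0.050917, so x* = 415/(13.25 + 29.36·0.050917) = 28.1453 and y* = 0.050917·28.1453 = 1.4331.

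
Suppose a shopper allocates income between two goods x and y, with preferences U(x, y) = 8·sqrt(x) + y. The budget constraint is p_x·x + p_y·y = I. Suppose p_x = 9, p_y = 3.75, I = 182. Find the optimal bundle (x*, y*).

Utility is quasi-linear in y; the FOC for x is 4/√x = p_x/p_y.
Solve: √x = 4·p_y/p_x, so x*(p_x,p_y) = (4·p_y/p_x)², and y* = (I − p_x·x*)/p_y.
Plugging in: x* = (4·3.75/9)² = 2.7778, y* = 41.8667.

x* = 2.7778, y* = 41.8667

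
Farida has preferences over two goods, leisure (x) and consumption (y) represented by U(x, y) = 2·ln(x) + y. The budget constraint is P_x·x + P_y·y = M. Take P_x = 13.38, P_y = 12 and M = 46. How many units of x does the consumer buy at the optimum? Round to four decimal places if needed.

x* = 1.7937

Set MRS = P_x/P_y: (2/x)/1 = P_x/P_y.
So x*(P_x,P_y) = 2·P_y/P_x, independent of income; and y* = (M − 2·P_y)/P_y.
At the given prices: x* = 2·12/13.38 = 1.7937.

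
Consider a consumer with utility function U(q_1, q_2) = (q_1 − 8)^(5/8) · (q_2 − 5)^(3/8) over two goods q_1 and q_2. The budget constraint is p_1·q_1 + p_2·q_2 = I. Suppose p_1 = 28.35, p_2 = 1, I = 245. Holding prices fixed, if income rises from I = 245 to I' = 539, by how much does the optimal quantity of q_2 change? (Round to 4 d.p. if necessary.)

Δq_2* = 110.25

This is Cobb-Douglas in (q_1−8, q_2−5): tangency gives 0.625·p_2·(q_2−5) = 0.375·p_1·(q_1−8).
Substituting into the budget: q_1* = 8 + 0.625·(I − 8·p_1 − 5·p_2)/p_1, and q_2* = 5 + 0.375·(…)/p_2.
Discretionary income = 245 − 8·28.35 − 5·1 = 13.2; q_2* = 5 + 0.375·13.2/1 = 9.95.
At I' = 539: q_2* = 120.2. Change: 120.2 − 9.95 = 110.25.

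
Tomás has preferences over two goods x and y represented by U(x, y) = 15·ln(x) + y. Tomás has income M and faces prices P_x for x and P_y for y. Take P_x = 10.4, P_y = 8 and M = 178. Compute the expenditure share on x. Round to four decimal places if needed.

share on x = 0.6742

Set MRS = P_x/P_y: (15/x)/1 = P_x/P_y.
So x*(P_x,P_y) = 15·P_y/P_x, independent of income; and y* = (M − 15·P_y)/P_y.
At the given prices: x* = 15·8/10.4 = 11.5385, and y* = 7.25.
Expenditure on x: 10.4·11.5385 = 120; share = 0.6742.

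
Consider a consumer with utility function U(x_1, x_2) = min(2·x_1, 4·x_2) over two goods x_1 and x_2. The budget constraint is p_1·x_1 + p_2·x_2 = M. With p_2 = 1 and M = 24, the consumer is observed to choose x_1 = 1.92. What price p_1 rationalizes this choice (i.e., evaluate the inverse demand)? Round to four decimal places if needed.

Leontief preferences: the optimum is at the kink where x_1/4 = x_2/2, i.e. x_2 = (1/2)·x_1.
Budget: p_1·x_1 + p_2·(1/2)·x_1 = M, so (4·p_1 + 2·p_2)·x_1 = 4·M.
Demand: x_1*(p_1,p_2,M) = 4·M/(4·p_1 + 2·p_2), x_2* = 2·M/(4·p_1 + 2·p_2).
Set x_1* = 1.92 in the demand function and solve for p_1: p_1 = 12.

p_1 = 12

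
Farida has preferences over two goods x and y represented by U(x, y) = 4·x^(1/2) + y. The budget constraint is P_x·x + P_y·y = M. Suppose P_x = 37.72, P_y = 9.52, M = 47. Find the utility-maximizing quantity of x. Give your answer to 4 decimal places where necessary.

Set MRS = P_x/P_y: 2·x^(−1/2) = P_x/P_y.
Thus x* = (2·P_y/P_x)² — independent of M — with the rest of income spent on y.
Plugging in: x* = (2·9.52/37.72)² = 0.2548.

x* = 0.2548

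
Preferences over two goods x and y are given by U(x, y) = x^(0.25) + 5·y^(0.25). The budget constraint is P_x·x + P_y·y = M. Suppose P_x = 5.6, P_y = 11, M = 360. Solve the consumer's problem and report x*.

MRS = MU_x/MU_y = (1/5)·(y/x)^(0.75). Set equal to P_x/P_y.
Solve for the ratio: y/x = [5·P_x/P_y]^(4/3).
Substitute y = (y/x)·x into the budget: x* = M/(P_x + P_y·(y/x)).
Numerically y/x = 3.475525, so x* = 360/(5.6 + 11·3.475525) = 8.2134.

x* = 8.2134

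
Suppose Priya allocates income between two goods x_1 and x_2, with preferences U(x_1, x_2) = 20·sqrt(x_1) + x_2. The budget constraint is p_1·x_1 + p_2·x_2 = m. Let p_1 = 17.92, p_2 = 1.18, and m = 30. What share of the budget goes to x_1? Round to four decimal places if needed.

share on x_1 = 0.259

Plugging in: x_1* = (10·1.18/17.92)² = 0.4336, x_2* = 18.8389.
Expenditure on x_1: 17.92·0.4336 = 7.7701; share = 0.259.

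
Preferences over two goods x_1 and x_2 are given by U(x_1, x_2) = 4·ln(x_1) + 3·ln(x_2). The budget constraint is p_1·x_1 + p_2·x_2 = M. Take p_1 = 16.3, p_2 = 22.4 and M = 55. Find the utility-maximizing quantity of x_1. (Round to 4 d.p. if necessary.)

Demand: x_1*(p_1,p_2,M) = 4/7·M/p_1 and x_2* = 3/7·M/p_2.
At p_1=16.3, p_2=22.4, M=55: x_1* = 4/7·55/16.3 = 1.9281.

x_1* = 1.9281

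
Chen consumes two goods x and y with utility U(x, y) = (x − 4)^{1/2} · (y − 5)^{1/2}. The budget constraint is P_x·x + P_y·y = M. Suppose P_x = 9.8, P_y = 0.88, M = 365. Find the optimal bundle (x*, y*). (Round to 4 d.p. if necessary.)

x* = 20.398, y* = 187.6136

Substituting into the budget: x* = 4 + 0.5·(M − 4·P_x − 5·P_y)/P_x, and y* = 5 + 0.5·(…)/P_y.
Discretionary income = 365 − 4·9.8 − 5·0.88 = 321.4; x* = 4 + 0.5·321.4/9.8 = 20.398; y* = 5 + 0.5·321.4/0.88 = 187.6136.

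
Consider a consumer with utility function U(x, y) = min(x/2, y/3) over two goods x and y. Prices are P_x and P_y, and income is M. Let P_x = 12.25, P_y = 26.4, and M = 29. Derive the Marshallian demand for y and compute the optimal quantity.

Leontief preferences: the optimum is at the kink where x/2 = y/3, i.e. y = (3/2)·x.
Budget: P_x·x + P_y·(3/2)·x = M, so (2·P_x + 3·P_y)·x = 2·M.
Demand: x*(P_x,P_y,M) = 2·M/(2·P_x + 3·P_y), y* = 3·M/(2·P_x + 3·P_y).
Here 2·12.25 + 3·26.4 = 103.7, giving y* = 0.839.

y* = 0.839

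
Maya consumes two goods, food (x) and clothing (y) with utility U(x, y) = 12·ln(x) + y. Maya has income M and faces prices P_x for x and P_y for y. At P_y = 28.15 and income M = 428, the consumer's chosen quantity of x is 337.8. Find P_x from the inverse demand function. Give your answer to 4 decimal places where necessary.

P_x = 1

MU_x = 12/x, MU_y = 1. Tangency: 12/x = P_x/P_y.
So x*(P_x,P_y) = 12·P_y/P_x, independent of income; and y* = (M − 12·P_y)/P_y.
Set x* = 337.8 in the demand function and solve for P_x: P_x = 1.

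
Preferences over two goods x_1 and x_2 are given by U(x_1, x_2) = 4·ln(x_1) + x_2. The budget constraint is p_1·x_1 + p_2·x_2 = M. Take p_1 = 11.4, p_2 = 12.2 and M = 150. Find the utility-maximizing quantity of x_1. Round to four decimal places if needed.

x_1* = 4.2807

So x_1*(p_1,p_2) = 4·p_2/p_1, independent of income; and x_2* = (M − 4·p_2)/p_2.
At the given prices: x_1* = 4·12.2/11.4 = 4.2807.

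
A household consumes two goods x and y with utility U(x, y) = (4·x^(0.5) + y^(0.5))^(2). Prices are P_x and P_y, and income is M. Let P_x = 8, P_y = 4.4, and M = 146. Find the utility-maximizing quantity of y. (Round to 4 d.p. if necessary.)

y* = 3.3859

Substitute y = (y/x)·x into the budget: x* = M/(P_x + P_y·(y/x)).
Numerically y/x = 0.206612, so x* = 146/(8 + 4.4·0.206612) = 16.3878 and y* = 0.206612·16.3878 = 3.3859.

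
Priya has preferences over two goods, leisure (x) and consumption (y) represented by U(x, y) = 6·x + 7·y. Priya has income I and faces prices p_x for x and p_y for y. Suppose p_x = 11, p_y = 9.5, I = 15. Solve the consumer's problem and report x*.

Linear utility — the consumer picks whichever good has higher MU/price: 6/11 = 0.5455 vs 7/9.5 = 0.7368.
y gives more utility per dollar, so spend all income on y: y* = I/p_y, x* = 0.
Numerically: x* = 0, y* = 1.5789.

x* = 0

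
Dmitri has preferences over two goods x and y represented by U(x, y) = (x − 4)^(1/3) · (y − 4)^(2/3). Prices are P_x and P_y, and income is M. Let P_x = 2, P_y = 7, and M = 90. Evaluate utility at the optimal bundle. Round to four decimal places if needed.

MRS = (1/2)·(y−4)/(x−4). Tangency with P_x/P_y gives y−4 = 2·(P_x/P_y)·(x−4).
Substituting into the budget: x* = 4 + 1/3·(M − 4·P_x − 4·P_y)/P_x, and y* = 4 + 2/3·(…)/P_y.
Discretionary income = 90 − 4·2 − 4·7 = 54; x* = 4 + 1/3·54/2 = 13; y* = 4 + 2/3·54/7 = 9.1429.
Utility at the optimum: U(13, 9.1429) = 6.1975.

V = 6.1975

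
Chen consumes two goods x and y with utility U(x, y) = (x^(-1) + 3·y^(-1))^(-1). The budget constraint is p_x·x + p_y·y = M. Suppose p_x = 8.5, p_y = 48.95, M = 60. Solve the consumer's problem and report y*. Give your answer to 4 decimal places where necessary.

From the CES first-order condition, (1/3)·(y/x)^(2) = p_x/p_y.
Solve for the ratio: y/x = [3·p_x/p_y]^(0.5).
With the ratio pinned down, the budget gives x* = M/(p_x + p_y·(y/x)) and y* = (y/x)·x*.
Numerically y/x = 0.721762, so x* = 60/(8.5 + 48.95·0.721762) = 1.3689 and y* = 0.721762·1.3689 = 0.988.

y* = 0.988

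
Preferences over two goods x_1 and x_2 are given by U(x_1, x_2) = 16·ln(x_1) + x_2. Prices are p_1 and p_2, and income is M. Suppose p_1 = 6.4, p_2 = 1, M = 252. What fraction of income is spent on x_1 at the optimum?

MU_x_1 = 16/x_1, MU_x_2 = 1. Tangency: 16/x_1 = p_1/p_2.
So x_1*(p_1,p_2) = 16·p_2/p_1, independent of income; and x_2* = (M − 16·p_2)/p_2.
At the given prices: x_1* = 16·1/6.4 = 2.5, and x_2* = 236.
Expenditure on x_1: 6.4·2.5 = 16; share = 0.0635.

share on x_1 = 0.0635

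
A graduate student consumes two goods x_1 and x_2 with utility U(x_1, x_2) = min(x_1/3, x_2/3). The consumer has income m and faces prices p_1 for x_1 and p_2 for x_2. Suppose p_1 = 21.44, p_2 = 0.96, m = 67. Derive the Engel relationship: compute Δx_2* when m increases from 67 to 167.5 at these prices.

With perfect complements, no substitution: consume in ratio x_1:x_2 = 3:3.
Budget: p_1·x_1 + p_2·x_1 = m, so (3·p_1 + 3·p_2)·x_1 = 3·m.
Demand: x_1*(p_1,p_2,m) = 3·m/(3·p_1 + 3·p_2), x_2* = 3·m/(3·p_1 + 3·p_2).
Here 3·21.44 + 3·0.96 = 67.2, giving x_2* = 2.9911.
At m' = 167.5: x_2* = 7.4777. Change: 7.4777 − 2.9911 = 4.4866.

Δx_2* = 4.4866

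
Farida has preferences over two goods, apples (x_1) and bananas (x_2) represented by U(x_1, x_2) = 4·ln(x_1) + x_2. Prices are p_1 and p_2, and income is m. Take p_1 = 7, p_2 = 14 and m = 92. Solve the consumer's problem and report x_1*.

x_1* = 8

MU_x_1 = 4/x_1, MU_x_2 = 1. Tangency: 4/x_1 = p_1/p_2.
So x_1*(p_1,p_2) = 4·p_2/p_1, independent of income; and x_2* = (m − 4·p_2)/p_2.
At the given prices: x_1* = 4·14/7 = 8.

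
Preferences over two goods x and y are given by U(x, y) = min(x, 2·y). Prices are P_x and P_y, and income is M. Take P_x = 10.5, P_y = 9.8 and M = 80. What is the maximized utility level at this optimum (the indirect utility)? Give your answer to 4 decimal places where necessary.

Leontief preferences: the optimum is at the kink where x/2 = y/1, i.e. y = (1/2)·x.
Budget: P_x·x + P_y·(1/2)·x = M, so (2·P_x + P_y)·x = 2·M.
Demand: x*(P_x,P_y,M) = 2·M/(2·P_x + P_y), y* = M/(2·P_x + P_y).
Here 2·10.5 + 9.8 = 30.8, giving x* = 5.1948 and y* = 2.5974.
Utility at the optimum: U(5.1948, 2.5974) = 5.1948.

V = 5.1948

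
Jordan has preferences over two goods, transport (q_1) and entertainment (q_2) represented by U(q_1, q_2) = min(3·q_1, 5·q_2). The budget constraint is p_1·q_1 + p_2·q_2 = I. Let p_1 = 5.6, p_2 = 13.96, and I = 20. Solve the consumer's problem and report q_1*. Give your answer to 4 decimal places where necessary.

q_1* = 1.431

With perfect complements, no substitution: consume in ratio q_1:q_2 = 5:3.
Budget: p_1·q_1 + p_2·(3/5)·q_1 = I, so (5·p_1 + 3·p_2)·q_1 = 5·I.
Demand: q_1*(p_1,p_2,I) = 5·I/(5·p_1 + 3·p_2), q_2* = 3·I/(5·p_1 + 3·p_2).
Here 5·5.6 + 3·13.96 = 69.88, giving q_1* = 1.431.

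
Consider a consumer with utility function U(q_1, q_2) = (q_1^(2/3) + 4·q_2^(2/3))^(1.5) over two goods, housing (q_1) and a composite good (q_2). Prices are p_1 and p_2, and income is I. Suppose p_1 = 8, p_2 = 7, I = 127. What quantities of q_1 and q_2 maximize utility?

MU_q_1 ∝ q_1^(-1/3), MU_q_2 ∝ 4·q_2^(-1/3), so MRS = (1/4)·(q_2/q_1)^(1/3) = p_1/p_2.
Hence q_2/q_1 = (4·p_1/p_2)^(1/(1/3)), i.e. raised to the 3 power.
Substitute q_2 = (q_2/q_1)·q_1 into the budget: q_1* = I/(p_1 + p_2·(q_2/q_1)).
Numerically q_2/q_1 = 95.533528, so q_1* = 127/(8 + 7·95.533528) = 0.1877 and q_2* = 95.533528·0.1877 = 17.9284.

q_1* = 0.1877, q_2* = 17.9284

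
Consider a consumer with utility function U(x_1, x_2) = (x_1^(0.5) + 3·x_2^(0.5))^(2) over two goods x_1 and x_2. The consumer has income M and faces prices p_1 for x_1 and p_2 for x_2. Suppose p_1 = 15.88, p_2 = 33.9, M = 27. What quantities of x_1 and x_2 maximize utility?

x_1* = 0.326, x_2* = 0.6438

MRS = MU_x_1/MU_x_2 = (1/3)·(x_2/x_1)^(0.5). Set equal to p_1/p_2.
Solve for the ratio: x_2/x_1 = [3·p_1/p_2]^(2).
Substitute x_2 = (x_2/x_1)·x_1 into the budget: x_1* = M/(p_1 + p_2·(x_2/x_1)).
Numerically x_2/x_1 = 1.974895, so x_1* = 27/(15.88 + 33.9·1.974895) = 0.326 and x_2* = 1.974895·0.326 = 0.6438.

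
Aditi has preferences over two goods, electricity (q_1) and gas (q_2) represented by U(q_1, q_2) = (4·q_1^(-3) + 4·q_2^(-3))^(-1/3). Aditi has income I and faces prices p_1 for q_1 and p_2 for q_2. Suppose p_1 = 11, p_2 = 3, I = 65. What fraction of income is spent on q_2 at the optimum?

share on q_2 = 0.274

Substitute q_2 = (q_2/q_1)·q_1 into the budget: q_1* = I/(p_1 + p_2·(q_2/q_1)).
Numerically q_2/q_1 = 1.383783, so q_1* = 65/(11 + 3·1.383783) = 4.29 and q_2* = 1.383783·4.29 = 5.9365.
Expenditure on q_2: 3·5.9365 = 17.8095; share = 0.274.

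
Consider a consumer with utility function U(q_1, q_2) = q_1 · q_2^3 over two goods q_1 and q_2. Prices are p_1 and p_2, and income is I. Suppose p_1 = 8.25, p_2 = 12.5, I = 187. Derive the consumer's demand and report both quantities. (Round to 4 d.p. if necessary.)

q_1* = 5.6667, q_2* = 11.22

Tangency: MRS = (1/3)·q_2/q_1 = p_1/p_2.
So p_2·q_2 = 3·p_1·q_1; combined with the budget, a share 0.25 of income goes to q_1.
Demand: q_1*(p_1,p_2,I) = 0.25·I/p_1 and q_2* = 0.75·I/p_2.
At p_1=8.25, p_2=12.5, I=187: q_1* = 0.25·187/8.25 = 5.6667, q_2* = 11.22.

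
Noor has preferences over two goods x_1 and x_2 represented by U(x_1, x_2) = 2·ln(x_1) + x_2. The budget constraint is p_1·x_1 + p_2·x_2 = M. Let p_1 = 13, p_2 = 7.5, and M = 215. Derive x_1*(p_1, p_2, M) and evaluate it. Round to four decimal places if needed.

So x_1*(p_1,p_2) = 2·p_2/p_1, independent of income; and x_2* = (M − 2·p_2)/p_2.
At the given prices: x_1* = 2·7.5/13 = 1.1538.

x_1* = 1.1538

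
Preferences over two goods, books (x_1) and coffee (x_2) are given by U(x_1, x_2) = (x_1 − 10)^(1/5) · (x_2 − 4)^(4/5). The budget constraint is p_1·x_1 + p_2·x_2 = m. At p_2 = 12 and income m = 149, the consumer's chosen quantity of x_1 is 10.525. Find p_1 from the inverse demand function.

p_1 = 8

Let x_1' = x_1−10, x_2' = x_2−4. MRS = (1/4)·x_2'/x_1' = p_1/p_2.
Substituting into the budget: x_1* = 10 + 0.2·(m − 10·p_1 − 4·p_2)/p_1, and x_2* = 4 + 0.8·(…)/p_2.
Set x_1* = 10.525 in the demand function and solve for p_1: p_1 = 8.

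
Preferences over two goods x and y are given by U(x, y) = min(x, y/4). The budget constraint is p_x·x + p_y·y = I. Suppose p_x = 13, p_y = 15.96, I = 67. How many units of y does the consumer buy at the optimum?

y* = 3.4878

Demand: x*(p_x,p_y,I) = I/(p_x + 4·p_y), y* = 4·I/(p_x + 4·p_y).
Here 13 + 4·15.96 = 76.84, giving y* = 3.4878.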